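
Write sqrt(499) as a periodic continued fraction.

Write x_i = (sqrt(499) + m_i)/d_i with (m_0, d_0) = (0, 1). a_0 = floor(sqrt(499)) = 22, since 22^2 = 484 <= 499 < 529 = 23^2.
Iterate m_{i+1} = d_i*a_i - m_i, d_{i+1} = (499 - m_{i+1}^2)/d_i, a_{i+1} = floor((a_0 + m_{i+1})/d_{i+1}):
  m_1 = 1*22 - 0 = 22, d_1 = (499 - 22^2)/1 = 15/1 = 15, a_1 = floor((22 + 22)/15) = 2.
  m_2 = 15*2 - 22 = 8, d_2 = (499 - 8^2)/15 = 435/15 = 29, a_2 = floor((22 + 8)/29) = 1.
  m_3 = 29*1 - 8 = 21, d_3 = (499 - 21^2)/29 = 58/29 = 2, a_3 = floor((22 + 21)/2) = 21.
  m_4 = 2*21 - 21 = 21, d_4 = (499 - 21^2)/2 = 58/2 = 29, a_4 = floor((22 + 21)/29) = 1.
  m_5 = 29*1 - 21 = 8, d_5 = (499 - 8^2)/29 = 435/29 = 15, a_5 = floor((22 + 8)/15) = 2.
  m_6 = 15*2 - 8 = 22, d_6 = (499 - 22^2)/15 = 15/15 = 1, a_6 = floor((22 + 22)/1) = 44.
  m_7 = 1*44 - 22 = 22, d_7 = (499 - 22^2)/1 = 15/1 = 15: (m_7, d_7) = (m_1, d_1) = (22, 15), so from here the quotients repeat a_1, ..., a_6; the period length is 6.
Hence the expansion of sqrt(499) is a_0 = 22 followed by the repeating block 2, 1, 21, 1, 2, 44 (period 6).

[22; (2, 1, 21, 1, 2, 44)]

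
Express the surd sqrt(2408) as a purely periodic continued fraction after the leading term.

Write x_i = (sqrt(2408) + m_i)/d_i with (m_0, d_0) = (0, 1). a_0 = floor(sqrt(2408)) = 49, since 49^2 = 2401 <= 2408 < 2500 = 50^2.
Iterate m_{i+1} = d_i*a_i - m_i, d_{i+1} = (2408 - m_{i+1}^2)/d_i, a_{i+1} = floor((a_0 + m_{i+1})/d_{i+1}):
  m_1 = 1*49 - 0 = 49, d_1 = (2408 - 49^2)/1 = 7/1 = 7, a_1 = floor((49 + 49)/7) = 14.
  m_2 = 7*14 - 49 = 49, d_2 = (2408 - 49^2)/7 = 7/7 = 1, a_2 = floor((49 + 49)/1) = 98.
  m_3 = 1*98 - 49 = 49, d_3 = (2408 - 49^2)/1 = 7/1 = 7: (m_3, d_3) = (m_1, d_1) = (49, 7), so from here the quotients repeat a_1, a_2; the period length is 2.
Hence the expansion of sqrt(2408) is a_0 = 49 followed by the repeating block 14, 98 (period 2).

[49; (14, 98)]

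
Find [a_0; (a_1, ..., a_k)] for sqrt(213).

Write x_i = (sqrt(213) + m_i)/d_i with (m_0, d_0) = (0, 1). a_0 = floor(sqrt(213)) = 14, since 14^2 = 196 <= 213 < 225 = 15^2.
Iterate m_{i+1} = d_i*a_i - m_i, d_{i+1} = (213 - m_{i+1}^2)/d_i, a_{i+1} = floor((a_0 + m_{i+1})/d_{i+1}):
  m_1 = 1*14 - 0 = 14, d_1 = (213 - 14^2)/1 = 17/1 = 17, a_1 = floor((14 + 14)/17) = 1.
  m_2 = 17*1 - 14 = 3, d_2 = (213 - 3^2)/17 = 204/17 = 12, a_2 = floor((14 + 3)/12) = 1.
  m_3 = 12*1 - 3 = 9, d_3 = (213 - 9^2)/12 = 132/12 = 11, a_3 = floor((14 + 9)/11) = 2.
  m_4 = 11*2 - 9 = 13, d_4 = (213 - 13^2)/11 = 44/11 = 4, a_4 = floor((14 + 13)/4) = 6.
  m_5 = 4*6 - 13 = 11, d_5 = (213 - 11^2)/4 = 92/4 = 23, a_5 = floor((14 + 11)/23) = 1.
  m_6 = 23*1 - 11 = 12, d_6 = (213 - 12^2)/23 = 69/23 = 3, a_6 = floor((14 + 12)/3) = 8.
  m_7 = 3*8 - 12 = 12, d_7 = (213 - 12^2)/3 = 69/3 = 23, a_7 = floor((14 + 12)/23) = 1.
  m_8 = 23*1 - 12 = 11, d_8 = (213 - 11^2)/23 = 92/23 = 4, a_8 = floor((14 + 11)/4) = 6.
  m_9 = 4*6 - 11 = 13, d_9 = (213 - 13^2)/4 = 44/4 = 11, a_9 = floor((14 + 13)/11) = 2.
  m_10 = 11*2 - 13 = 9, d_10 = (213 - 9^2)/11 = 132/11 = 12, a_10 = floor((14 + 9)/12) = 1.
  m_11 = 12*1 - 9 = 3, d_11 = (213 - 3^2)/12 = 204/12 = 17, a_11 = floor((14 + 3)/17) = 1.
  m_12 = 17*1 - 3 = 14, d_12 = (213 - 14^2)/17 = 17/17 = 1, a_12 = floor((14 + 14)/1) = 28.
  m_13 = 1*28 - 14 = 14, d_13 = (213 - 14^2)/1 = 17/1 = 17: (m_13, d_13) = (m_1, d_1) = (14, 17), so from here the quotients repeat a_1, ..., a_12; the period length is 12.
Hence the expansion of sqrt(213) is a_0 = 14 followed by the repeating block 1, 1, 2, 6, 1, 8, 1, 6, 2, 1, 1, 28 (period 12).

[14; (1, 1, 2, 6, 1, 8, 1, 6, 2, 1, 1, 28)]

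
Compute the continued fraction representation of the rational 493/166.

[2; 1, 32, 5]

Run the Euclidean algorithm on 493 and 166; the successive quotients are the partial quotients a_0, a_1, ... (each step inverts the fractional part left over by the previous one):
  493 = 2*166 + 161, so a_0 = 2.
  166 = 1*161 + 5, so a_1 = 1.
  161 = 32*5 + 1, so a_2 = 32.
  5 = 5*1 + 0, so a_3 = 5.
The remainder reaches 0 after 4 divisions, so the expansion has 4 partial quotients, read off in order.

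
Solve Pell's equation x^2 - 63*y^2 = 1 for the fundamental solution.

(x, y) = (8, 1)

First expand sqrt(63) as a continued fraction. With x_i = (sqrt(63) + m_i)/d_i and (m_0, d_0) = (0, 1): a_0 = floor(sqrt(63)) = 7, since 7^2 = 49 <= 63 < 64 = 8^2.
Iterate m_{i+1} = d_i*a_i - m_i, d_{i+1} = (63 - m_{i+1}^2)/d_i, a_{i+1} = floor((a_0 + m_{i+1})/d_{i+1}):
  m_1 = 1*7 - 0 = 7, d_1 = (63 - 7^2)/1 = 14/1 = 14, a_1 = floor((7 + 7)/14) = 1.
  m_2 = 14*1 - 7 = 7, d_2 = (63 - 7^2)/14 = 14/14 = 1, a_2 = floor((7 + 7)/1) = 14.
  m_3 = 1*14 - 7 = 7, d_3 = (63 - 7^2)/1 = 14/1 = 14: (m_3, d_3) = (m_1, d_1) = (7, 14), so from here the quotients repeat a_1, a_2; the period length is 2.
So sqrt(63) = [7; (1, 14)] with period length k = 2.
k is even, so the fundamental solution of x^2 - 63y^2 = 1 is (p_{k-1}, q_{k-1}) = (p_1, q_1); compute convergents through index 1.
Convergents (p_i = a_i*p_{i-1} + p_{i-2}, q_i = a_i*q_{i-1} + q_{i-2} with p_{-2}=0, p_{-1}=1, q_{-2}=1, q_{-1}=0):
  i=0: a_0=7, p_0 = 7*1 + 0 = 7, q_0 = 7*0 + 1 = 1.
  i=1: a_1=1, p_1 = 1*7 + 1 = 8, q_1 = 1*1 + 0 = 1.
Check: 8^2 - 63*1^2 = 64 - 63 = 1, so (x, y) = (8, 1) solves the equation, and by the theorem it is the least positive solution.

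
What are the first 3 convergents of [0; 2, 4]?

Using the convergent recurrence p_i = a_i*p_{i-1} + p_{i-2}, q_i = a_i*q_{i-1} + q_{i-2} with p_{-2}=0, p_{-1}=1, q_{-2}=1, q_{-1}=0:
  i=0: a_0=0, p_0 = 0*1 + 0 = 0, q_0 = 0*0 + 1 = 1.
  i=1: a_1=2, p_1 = 2*0 + 1 = 1, q_1 = 2*1 + 0 = 2.
  i=2: a_2=4, p_2 = 4*1 + 0 = 4, q_2 = 4*2 + 1 = 9.

0/1, 1/2, 4/9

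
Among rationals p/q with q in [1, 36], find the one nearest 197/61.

113/35

Expand x = 197/61 as a continued fraction with the Euclidean algorithm:
  197 = 3*61 + 14, so a_0 = 3.
  61 = 4*14 + 5, so a_1 = 4.
  14 = 2*5 + 4, so a_2 = 2.
  5 = 1*4 + 1, so a_3 = 1.
  4 = 4*1 + 0, so a_4 = 4.
so x = [3; 4, 2, 1, 4].
Convergents (p_i = a_i*p_{i-1} + p_{i-2}, q_i = a_i*q_{i-1} + q_{i-2} with p_{-2}=0, p_{-1}=1, q_{-2}=1, q_{-1}=0), until the denominator exceeds 36:
  i=0: a_0=3, p_0 = 3*1 + 0 = 3, q_0 = 3*0 + 1 = 1.
  i=1: a_1=4, p_1 = 4*3 + 1 = 13, q_1 = 4*1 + 0 = 4.
  i=2: a_2=2, p_2 = 2*13 + 3 = 29, q_2 = 2*4 + 1 = 9.
  i=3: a_3=1, p_3 = 1*29 + 13 = 42, q_3 = 1*9 + 4 = 13.
  i=4: a_4=4, p_4 = 4*42 + 29 = 197, q_4 = 4*13 + 9 = 61.
q_4 = 61 > 36, so the last convergent with denominator <= 36 is p_3/q_3 = 42/13.
The closest fraction with denominator <= 36 is either p_3/q_3 or the intermediate fraction (k*p_3 + p_2)/(k*q_3 + q_2) with the largest k >= 1 whose denominator stays <= 36; these approach x as k grows, and every other convergent or intermediate fraction in range is farther away.
Largest k: floor((36 - q_2)/q_3) = floor((36 - 9)/13) = 2.
That gives (2*42 + 29)/(2*13 + 9) = 113/35.
Compare the errors: |x - 42/13| = |197*13 - 42*61|/(61*13) = 1/793, and |x - 113/35| = |197*35 - 113*61|/(61*35) = 2/2135.
Cross-multiplying, 2*793 = 1586 < 2135 = 1*2135, so 2/2135 is smaller: the intermediate fraction 113/35 is closer to x than 42/13.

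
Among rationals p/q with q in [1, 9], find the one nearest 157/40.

Expand x = 157/40 as a continued fraction with the Euclidean algorithm:
  157 = 3*40 + 37, so a_0 = 3.
  40 = 1*37 + 3, so a_1 = 1.
  37 = 12*3 + 1, so a_2 = 12.
  3 = 3*1 + 0, so a_3 = 3.
so x = [3; 1, 12, 3].
Convergents (p_i = a_i*p_{i-1} + p_{i-2}, q_i = a_i*q_{i-1} + q_{i-2} with p_{-2}=0, p_{-1}=1, q_{-2}=1, q_{-1}=0), until the denominator exceeds 9:
  i=0: a_0=3, p_0 = 3*1 + 0 = 3, q_0 = 3*0 + 1 = 1.
  i=1: a_1=1, p_1 = 1*3 + 1 = 4, q_1 = 1*1 + 0 = 1.
  i=2: a_2=12, p_2 = 12*4 + 3 = 51, q_2 = 12*1 + 1 = 13.
q_2 = 13 > 9, so the last convergent with denominator <= 9 is p_1/q_1 = 4/1.
The closest fraction with denominator <= 9 is either p_1/q_1 or the intermediate fraction (k*p_1 + p_0)/(k*q_1 + q_0) with the largest k >= 1 whose denominator stays <= 9; these approach x as k grows, and every other convergent or intermediate fraction in range is farther away.
Largest k: floor((9 - q_0)/q_1) = floor((9 - 1)/1) = 8.
That gives (8*4 + 3)/(8*1 + 1) = 35/9.
Compare the errors: |x - 4/1| = |157*1 - 4*40|/(40*1) = 3/40, and |x - 35/9| = |157*9 - 35*40|/(40*9) = 13/360.
Cross-multiplying, 13*40 = 520 < 1080 = 3*360, so 13/360 is smaller: the intermediate fraction 35/9 is closer to x than 4/1.

35/9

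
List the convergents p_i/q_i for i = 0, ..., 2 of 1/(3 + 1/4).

0/1, 1/3, 4/13

Using the convergent recurrence p_i = a_i*p_{i-1} + p_{i-2}, q_i = a_i*q_{i-1} + q_{i-2} with p_{-2}=0, p_{-1}=1, q_{-2}=1, q_{-1}=0:
  i=0: a_0=0, p_0 = 0*1 + 0 = 0, q_0 = 0*0 + 1 = 1.
  i=1: a_1=3, p_1 = 3*0 + 1 = 1, q_1 = 3*1 + 0 = 3.
  i=2: a_2=4, p_2 = 4*1 + 0 = 4, q_2 = 4*3 + 1 = 13.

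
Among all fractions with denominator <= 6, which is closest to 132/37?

Expand x = 132/37 as a continued fraction with the Euclidean algorithm:
  132 = 3*37 + 21, so a_0 = 3.
  37 = 1*21 + 16, so a_1 = 1.
  21 = 1*16 + 5, so a_2 = 1.
  16 = 3*5 + 1, so a_3 = 3.
  5 = 5*1 + 0, so a_4 = 5.
so x = [3; 1, 1, 3, 5].
Convergents (p_i = a_i*p_{i-1} + p_{i-2}, q_i = a_i*q_{i-1} + q_{i-2} with p_{-2}=0, p_{-1}=1, q_{-2}=1, q_{-1}=0), until the denominator exceeds 6:
  i=0: a_0=3, p_0 = 3*1 + 0 = 3, q_0 = 3*0 + 1 = 1.
  i=1: a_1=1, p_1 = 1*3 + 1 = 4, q_1 = 1*1 + 0 = 1.
  i=2: a_2=1, p_2 = 1*4 + 3 = 7, q_2 = 1*1 + 1 = 2.
  i=3: a_3=3, p_3 = 3*7 + 4 = 25, q_3 = 3*2 + 1 = 7.
q_3 = 7 > 6, so the last convergent with denominator <= 6 is p_2/q_2 = 7/2.
The closest fraction with denominator <= 6 is either p_2/q_2 or the intermediate fraction (k*p_2 + p_1)/(k*q_2 + q_1) with the largest k >= 1 whose denominator stays <= 6; these approach x as k grows, and every other convergent or intermediate fraction in range is farther away.
Largest k: floor((6 - q_1)/q_2) = floor((6 - 1)/2) = 2.
That gives (2*7 + 4)/(2*2 + 1) = 18/5.
Compare the errors: |x - 7/2| = |132*2 - 7*37|/(37*2) = 5/74, and |x - 18/5| = |132*5 - 18*37|/(37*5) = 6/185.
Cross-multiplying, 6*74 = 444 < 925 = 5*185, so 6/185 is smaller: the intermediate fraction 18/5 is closer to x than 7/2.

18/5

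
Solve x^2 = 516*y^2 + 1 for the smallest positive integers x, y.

First expand sqrt(516) as a continued fraction. With x_i = (sqrt(516) + m_i)/d_i and (m_0, d_0) = (0, 1): a_0 = floor(sqrt(516)) = 22, since 22^2 = 484 <= 516 < 529 = 23^2.
Iterate m_{i+1} = d_i*a_i - m_i, d_{i+1} = (516 - m_{i+1}^2)/d_i, a_{i+1} = floor((a_0 + m_{i+1})/d_{i+1}):
  m_1 = 1*22 - 0 = 22, d_1 = (516 - 22^2)/1 = 32/1 = 32, a_1 = floor((22 + 22)/32) = 1.
  m_2 = 32*1 - 22 = 10, d_2 = (516 - 10^2)/32 = 416/32 = 13, a_2 = floor((22 + 10)/13) = 2.
  m_3 = 13*2 - 10 = 16, d_3 = (516 - 16^2)/13 = 260/13 = 20, a_3 = floor((22 + 16)/20) = 1.
  m_4 = 20*1 - 16 = 4, d_4 = (516 - 4^2)/20 = 500/20 = 25, a_4 = floor((22 + 4)/25) = 1.
  m_5 = 25*1 - 4 = 21, d_5 = (516 - 21^2)/25 = 75/25 = 3, a_5 = floor((22 + 21)/3) = 14.
  m_6 = 3*14 - 21 = 21, d_6 = (516 - 21^2)/3 = 75/3 = 25, a_6 = floor((22 + 21)/25) = 1.
  m_7 = 25*1 - 21 = 4, d_7 = (516 - 4^2)/25 = 500/25 = 20, a_7 = floor((22 + 4)/20) = 1.
  m_8 = 20*1 - 4 = 16, d_8 = (516 - 16^2)/20 = 260/20 = 13, a_8 = floor((22 + 16)/13) = 2.
  m_9 = 13*2 - 16 = 10, d_9 = (516 - 10^2)/13 = 416/13 = 32, a_9 = floor((22 + 10)/32) = 1.
  m_10 = 32*1 - 10 = 22, d_10 = (516 - 22^2)/32 = 32/32 = 1, a_10 = floor((22 + 22)/1) = 44.
  m_11 = 1*44 - 22 = 22, d_11 = (516 - 22^2)/1 = 32/1 = 32: (m_11, d_11) = (m_1, d_1) = (22, 32), so from here the quotients repeat a_1, ..., a_10; the period length is 10.
So sqrt(516) = [22; (1, 2, 1, 1, 14, 1, 1, 2, 1, 44)] with period length k = 10.
k is even, so the fundamental solution of x^2 - 516y^2 = 1 is (p_{k-1}, q_{k-1}) = (p_9, q_9); compute convergents through index 9.
Convergents (p_i = a_i*p_{i-1} + p_{i-2}, q_i = a_i*q_{i-1} + q_{i-2} with p_{-2}=0, p_{-1}=1, q_{-2}=1, q_{-1}=0):
  i=0: a_0=22, p_0 = 22*1 + 0 = 22, q_0 = 22*0 + 1 = 1.
  i=1: a_1=1, p_1 = 1*22 + 1 = 23, q_1 = 1*1 + 0 = 1.
  i=2: a_2=2, p_2 = 2*23 + 22 = 68, q_2 = 2*1 + 1 = 3.
  i=3: a_3=1, p_3 = 1*68 + 23 = 91, q_3 = 1*3 + 1 = 4.
  i=4: a_4=1, p_4 = 1*91 + 68 = 159, q_4 = 1*4 + 3 = 7.
  i=5: a_5=14, p_5 = 14*159 + 91 = 2317, q_5 = 14*7 + 4 = 102.
  i=6: a_6=1, p_6 = 1*2317 + 159 = 2476, q_6 = 1*102 + 7 = 109.
  i=7: a_7=1, p_7 = 1*2476 + 2317 = 4793, q_7 = 1*109 + 102 = 211.
  i=8: a_8=2, p_8 = 2*4793 + 2476 = 12062, q_8 = 2*211 + 109 = 531.
  i=9: a_9=1, p_9 = 1*12062 + 4793 = 16855, q_9 = 1*531 + 211 = 742.
Check: 16855^2 - 516*742^2 = 284091025 - 284091024 = 1, so (x, y) = (16855, 742) solves the equation, and by the theorem it is the least positive solution.

(x, y) = (16855, 742)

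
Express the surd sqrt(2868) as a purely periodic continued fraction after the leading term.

Write x_i = (sqrt(2868) + m_i)/d_i with (m_0, d_0) = (0, 1). a_0 = floor(sqrt(2868)) = 53, since 53^2 = 2809 <= 2868 < 2916 = 54^2.
Iterate m_{i+1} = d_i*a_i - m_i, d_{i+1} = (2868 - m_{i+1}^2)/d_i, a_{i+1} = floor((a_0 + m_{i+1})/d_{i+1}):
  m_1 = 1*53 - 0 = 53, d_1 = (2868 - 53^2)/1 = 59/1 = 59, a_1 = floor((53 + 53)/59) = 1.
  m_2 = 59*1 - 53 = 6, d_2 = (2868 - 6^2)/59 = 2832/59 = 48, a_2 = floor((53 + 6)/48) = 1.
  m_3 = 48*1 - 6 = 42, d_3 = (2868 - 42^2)/48 = 1104/48 = 23, a_3 = floor((53 + 42)/23) = 4.
  m_4 = 23*4 - 42 = 50, d_4 = (2868 - 50^2)/23 = 368/23 = 16, a_4 = floor((53 + 50)/16) = 6.
  m_5 = 16*6 - 50 = 46, d_5 = (2868 - 46^2)/16 = 752/16 = 47, a_5 = floor((53 + 46)/47) = 2.
  m_6 = 47*2 - 46 = 48, d_6 = (2868 - 48^2)/47 = 564/47 = 12, a_6 = floor((53 + 48)/12) = 8.
  m_7 = 12*8 - 48 = 48, d_7 = (2868 - 48^2)/12 = 564/12 = 47, a_7 = floor((53 + 48)/47) = 2.
  m_8 = 47*2 - 48 = 46, d_8 = (2868 - 46^2)/47 = 752/47 = 16, a_8 = floor((53 + 46)/16) = 6.
  m_9 = 16*6 - 46 = 50, d_9 = (2868 - 50^2)/16 = 368/16 = 23, a_9 = floor((53 + 50)/23) = 4.
  m_10 = 23*4 - 50 = 42, d_10 = (2868 - 42^2)/23 = 1104/23 = 48, a_10 = floor((53 + 42)/48) = 1.
  m_11 = 48*1 - 42 = 6, d_11 = (2868 - 6^2)/48 = 2832/48 = 59, a_11 = floor((53 + 6)/59) = 1.
  m_12 = 59*1 - 6 = 53, d_12 = (2868 - 53^2)/59 = 59/59 = 1, a_12 = floor((53 + 53)/1) = 106.
  m_13 = 1*106 - 53 = 53, d_13 = (2868 - 53^2)/1 = 59/1 = 59: (m_13, d_13) = (m_1, d_1) = (53, 59), so from here the quotients repeat a_1, ..., a_12; the period length is 12.
Hence the expansion of sqrt(2868) is a_0 = 53 followed by the repeating block 1, 1, 4, 6, 2, 8, 2, 6, 4, 1, 1, 106 (period 12).

[53; (1, 1, 4, 6, 2, 8, 2, 6, 4, 1, 1, 106)]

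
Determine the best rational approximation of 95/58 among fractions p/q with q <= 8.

13/8

Expand x = 95/58 as a continued fraction with the Euclidean algorithm:
  95 = 1*58 + 37, so a_0 = 1.
  58 = 1*37 + 21, so a_1 = 1.
  37 = 1*21 + 16, so a_2 = 1.
  21 = 1*16 + 5, so a_3 = 1.
  16 = 3*5 + 1, so a_4 = 3.
  5 = 5*1 + 0, so a_5 = 5.
so x = [1; 1, 1, 1, 3, 5].
Convergents (p_i = a_i*p_{i-1} + p_{i-2}, q_i = a_i*q_{i-1} + q_{i-2} with p_{-2}=0, p_{-1}=1, q_{-2}=1, q_{-1}=0), until the denominator exceeds 8:
  i=0: a_0=1, p_0 = 1*1 + 0 = 1, q_0 = 1*0 + 1 = 1.
  i=1: a_1=1, p_1 = 1*1 + 1 = 2, q_1 = 1*1 + 0 = 1.
  i=2: a_2=1, p_2 = 1*2 + 1 = 3, q_2 = 1*1 + 1 = 2.
  i=3: a_3=1, p_3 = 1*3 + 2 = 5, q_3 = 1*2 + 1 = 3.
  i=4: a_4=3, p_4 = 3*5 + 3 = 18, q_4 = 3*3 + 2 = 11.
q_4 = 11 > 8, so the last convergent with denominator <= 8 is p_3/q_3 = 5/3.
The closest fraction with denominator <= 8 is either p_3/q_3 or the intermediate fraction (k*p_3 + p_2)/(k*q_3 + q_2) with the largest k >= 1 whose denominator stays <= 8; these approach x as k grows, and every other convergent or intermediate fraction in range is farther away.
Largest k: floor((8 - q_2)/q_3) = floor((8 - 2)/3) = 2.
That gives (2*5 + 3)/(2*3 + 2) = 13/8.
Compare the errors: |x - 5/3| = |95*3 - 5*58|/(58*3) = 5/174, and |x - 13/8| = |95*8 - 13*58|/(58*8) = 6/464.
Cross-multiplying, 6*174 = 1044 < 2320 = 5*464, so 6/464 is smaller: the intermediate fraction 13/8 is closer to x than 5/3.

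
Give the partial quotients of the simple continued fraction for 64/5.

[12; 1, 4]

Run the Euclidean algorithm on 64 and 5; the successive quotients are the partial quotients a_0, a_1, ... (each step inverts the fractional part left over by the previous one):
  64 = 12*5 + 4, so a_0 = 12.
  5 = 1*4 + 1, so a_1 = 1.
  4 = 4*1 + 0, so a_2 = 4.
The remainder reaches 0 after 3 divisions, so the expansion has 3 partial quotients, read off in order.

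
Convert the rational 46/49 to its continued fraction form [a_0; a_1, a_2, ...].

[0; 1, 15, 3]

Run the Euclidean algorithm on 46 and 49; the successive quotients are the partial quotients a_0, a_1, ... (each step inverts the fractional part left over by the previous one):
  46 = 0*49 + 46, so a_0 = 0.
  49 = 1*46 + 3, so a_1 = 1.
  46 = 15*3 + 1, so a_2 = 15.
  3 = 3*1 + 0, so a_3 = 3.
The remainder reaches 0 after 4 divisions, so the expansion has 4 partial quotients, read off in order.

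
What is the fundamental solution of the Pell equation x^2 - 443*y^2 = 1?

(x, y) = (442, 21)

First expand sqrt(443) as a continued fraction. With x_i = (sqrt(443) + m_i)/d_i and (m_0, d_0) = (0, 1): a_0 = floor(sqrt(443)) = 21, since 21^2 = 441 <= 443 < 484 = 22^2.
Iterate m_{i+1} = d_i*a_i - m_i, d_{i+1} = (443 - m_{i+1}^2)/d_i, a_{i+1} = floor((a_0 + m_{i+1})/d_{i+1}):
  m_1 = 1*21 - 0 = 21, d_1 = (443 - 21^2)/1 = 2/1 = 2, a_1 = floor((21 + 21)/2) = 21.
  m_2 = 2*21 - 21 = 21, d_2 = (443 - 21^2)/2 = 2/2 = 1, a_2 = floor((21 + 21)/1) = 42.
  m_3 = 1*42 - 21 = 21, d_3 = (443 - 21^2)/1 = 2/1 = 2: (m_3, d_3) = (m_1, d_1) = (21, 2), so from here the quotients repeat a_1, a_2; the period length is 2.
So sqrt(443) = [21; (21, 42)] with period length k = 2.
k is even, so the fundamental solution of x^2 - 443y^2 = 1 is (p_{k-1}, q_{k-1}) = (p_1, q_1); compute convergents through index 1.
Convergents (p_i = a_i*p_{i-1} + p_{i-2}, q_i = a_i*q_{i-1} + q_{i-2} with p_{-2}=0, p_{-1}=1, q_{-2}=1, q_{-1}=0):
  i=0: a_0=21, p_0 = 21*1 + 0 = 21, q_0 = 21*0 + 1 = 1.
  i=1: a_1=21, p_1 = 21*21 + 1 = 442, q_1 = 21*1 + 0 = 21.
Check: 442^2 - 443*21^2 = 195364 - 195363 = 1, so (x, y) = (442, 21) solves the equation, and by the theorem it is the least positive solution.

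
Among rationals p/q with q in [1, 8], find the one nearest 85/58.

3/2

Expand x = 85/58 as a continued fraction with the Euclidean algorithm:
  85 = 1*58 + 27, so a_0 = 1.
  58 = 2*27 + 4, so a_1 = 2.
  27 = 6*4 + 3, so a_2 = 6.
  4 = 1*3 + 1, so a_3 = 1.
  3 = 3*1 + 0, so a_4 = 3.
so x = [1; 2, 6, 1, 3].
Convergents (p_i = a_i*p_{i-1} + p_{i-2}, q_i = a_i*q_{i-1} + q_{i-2} with p_{-2}=0, p_{-1}=1, q_{-2}=1, q_{-1}=0), until the denominator exceeds 8:
  i=0: a_0=1, p_0 = 1*1 + 0 = 1, q_0 = 1*0 + 1 = 1.
  i=1: a_1=2, p_1 = 2*1 + 1 = 3, q_1 = 2*1 + 0 = 2.
  i=2: a_2=6, p_2 = 6*3 + 1 = 19, q_2 = 6*2 + 1 = 13.
q_2 = 13 > 8, so the last convergent with denominator <= 8 is p_1/q_1 = 3/2.
The closest fraction with denominator <= 8 is either p_1/q_1 or the intermediate fraction (k*p_1 + p_0)/(k*q_1 + q_0) with the largest k >= 1 whose denominator stays <= 8; these approach x as k grows, and every other convergent or intermediate fraction in range is farther away.
Largest k: floor((8 - q_0)/q_1) = floor((8 - 1)/2) = 3.
That gives (3*3 + 1)/(3*2 + 1) = 10/7.
Compare the errors: |x - 3/2| = |85*2 - 3*58|/(58*2) = 4/116, and |x - 10/7| = |85*7 - 10*58|/(58*7) = 15/406.
Cross-multiplying, 4*406 = 1624 < 1740 = 15*116, so 4/116 is smaller: the convergent 3/2 is closer to x than 10/7.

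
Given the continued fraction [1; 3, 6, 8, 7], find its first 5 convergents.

1/1, 4/3, 25/19, 204/155, 1453/1104

Using the convergent recurrence p_i = a_i*p_{i-1} + p_{i-2}, q_i = a_i*q_{i-1} + q_{i-2} with p_{-2}=0, p_{-1}=1, q_{-2}=1, q_{-1}=0:
  i=0: a_0=1, p_0 = 1*1 + 0 = 1, q_0 = 1*0 + 1 = 1.
  i=1: a_1=3, p_1 = 3*1 + 1 = 4, q_1 = 3*1 + 0 = 3.
  i=2: a_2=6, p_2 = 6*4 + 1 = 25, q_2 = 6*3 + 1 = 19.
  i=3: a_3=8, p_3 = 8*25 + 4 = 204, q_3 = 8*19 + 3 = 155.
  i=4: a_4=7, p_4 = 7*204 + 25 = 1453, q_4 = 7*155 + 19 = 1104.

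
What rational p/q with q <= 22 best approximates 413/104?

87/22

Expand x = 413/104 as a continued fraction with the Euclidean algorithm:
  413 = 3*104 + 101, so a_0 = 3.
  104 = 1*101 + 3, so a_1 = 1.
  101 = 33*3 + 2, so a_2 = 33.
  3 = 1*2 + 1, so a_3 = 1.
  2 = 2*1 + 0, so a_4 = 2.
so x = [3; 1, 33, 1, 2].
Convergents (p_i = a_i*p_{i-1} + p_{i-2}, q_i = a_i*q_{i-1} + q_{i-2} with p_{-2}=0, p_{-1}=1, q_{-2}=1, q_{-1}=0), until the denominator exceeds 22:
  i=0: a_0=3, p_0 = 3*1 + 0 = 3, q_0 = 3*0 + 1 = 1.
  i=1: a_1=1, p_1 = 1*3 + 1 = 4, q_1 = 1*1 + 0 = 1.
  i=2: a_2=33, p_2 = 33*4 + 3 = 135, q_2 = 33*1 + 1 = 34.
q_2 = 34 > 22, so the last convergent with denominator <= 22 is p_1/q_1 = 4/1.
The closest fraction with denominator <= 22 is either p_1/q_1 or the intermediate fraction (k*p_1 + p_0)/(k*q_1 + q_0) with the largest k >= 1 whose denominator stays <= 22; these approach x as k grows, and every other convergent or intermediate fraction in range is farther away.
Largest k: floor((22 - q_0)/q_1) = floor((22 - 1)/1) = 21.
That gives (21*4 + 3)/(21*1 + 1) = 87/22.
Compare the errors: |x - 4/1| = |413*1 - 4*104|/(104*1) = 3/104, and |x - 87/22| = |413*22 - 87*104|/(104*22) = 38/2288.
Cross-multiplying, 38*104 = 3952 < 6864 = 3*2288, so 38/2288 is smaller: the intermediate fraction 87/22 is closer to x than 4/1.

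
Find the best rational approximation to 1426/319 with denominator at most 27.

Expand x = 1426/319 as a continued fraction with the Euclidean algorithm:
  1426 = 4*319 + 150, so a_0 = 4.
  319 = 2*150 + 19, so a_1 = 2.
  150 = 7*19 + 17, so a_2 = 7.
  19 = 1*17 + 2, so a_3 = 1.
  17 = 8*2 + 1, so a_4 = 8.
  2 = 2*1 + 0, so a_5 = 2.
so x = [4; 2, 7, 1, 8, 2].
Convergents (p_i = a_i*p_{i-1} + p_{i-2}, q_i = a_i*q_{i-1} + q_{i-2} with p_{-2}=0, p_{-1}=1, q_{-2}=1, q_{-1}=0), until the denominator exceeds 27:
  i=0: a_0=4, p_0 = 4*1 + 0 = 4, q_0 = 4*0 + 1 = 1.
  i=1: a_1=2, p_1 = 2*4 + 1 = 9, q_1 = 2*1 + 0 = 2.
  i=2: a_2=7, p_2 = 7*9 + 4 = 67, q_2 = 7*2 + 1 = 15.
  i=3: a_3=1, p_3 = 1*67 + 9 = 76, q_3 = 1*15 + 2 = 17.
  i=4: a_4=8, p_4 = 8*76 + 67 = 675, q_4 = 8*17 + 15 = 151.
q_4 = 151 > 27, so the last convergent with denominator <= 27 is p_3/q_3 = 76/17.
The closest fraction with denominator <= 27 is either p_3/q_3 or the intermediate fraction (k*p_3 + p_2)/(k*q_3 + q_2) with the largest k >= 1 whose denominator stays <= 27; these approach x as k grows, and every other convergent or intermediate fraction in range is farther away.
Largest k: floor((27 - q_2)/q_3) = floor((27 - 15)/17) = 0.
Since k = 0, no intermediate fraction beyond p_3/q_3 has denominator <= 27, so the convergent 76/17 is the closest (its error is |1426*17 - 76*319|/(319*17) = 2/5423).

76/17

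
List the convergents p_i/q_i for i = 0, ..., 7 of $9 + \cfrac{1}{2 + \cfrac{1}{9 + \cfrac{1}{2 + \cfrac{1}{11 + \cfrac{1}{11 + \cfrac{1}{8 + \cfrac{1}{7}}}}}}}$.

Using the convergent recurrence p_i = a_i*p_{i-1} + p_{i-2}, q_i = a_i*q_{i-1} + q_{i-2} with p_{-2}=0, p_{-1}=1, q_{-2}=1, q_{-1}=0:
  i=0: a_0=9, p_0 = 9*1 + 0 = 9, q_0 = 9*0 + 1 = 1.
  i=1: a_1=2, p_1 = 2*9 + 1 = 19, q_1 = 2*1 + 0 = 2.
  i=2: a_2=9, p_2 = 9*19 + 9 = 180, q_2 = 9*2 + 1 = 19.
  i=3: a_3=2, p_3 = 2*180 + 19 = 379, q_3 = 2*19 + 2 = 40.
  i=4: a_4=11, p_4 = 11*379 + 180 = 4349, q_4 = 11*40 + 19 = 459.
  i=5: a_5=11, p_5 = 11*4349 + 379 = 48218, q_5 = 11*459 + 40 = 5089.
  i=6: a_6=8, p_6 = 8*48218 + 4349 = 390093, q_6 = 8*5089 + 459 = 41171.
  i=7: a_7=7, p_7 = 7*390093 + 48218 = 2778869, q_7 = 7*41171 + 5089 = 293286.

9/1, 19/2, 180/19, 379/40, 4349/459, 48218/5089, 390093/41171, 2778869/293286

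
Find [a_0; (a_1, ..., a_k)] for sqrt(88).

Write x_i = (sqrt(88) + m_i)/d_i with (m_0, d_0) = (0, 1). a_0 = floor(sqrt(88)) = 9, since 9^2 = 81 <= 88 < 100 = 10^2.
Iterate m_{i+1} = d_i*a_i - m_i, d_{i+1} = (88 - m_{i+1}^2)/d_i, a_{i+1} = floor((a_0 + m_{i+1})/d_{i+1}):
  m_1 = 1*9 - 0 = 9, d_1 = (88 - 9^2)/1 = 7/1 = 7, a_1 = floor((9 + 9)/7) = 2.
  m_2 = 7*2 - 9 = 5, d_2 = (88 - 5^2)/7 = 63/7 = 9, a_2 = floor((9 + 5)/9) = 1.
  m_3 = 9*1 - 5 = 4, d_3 = (88 - 4^2)/9 = 72/9 = 8, a_3 = floor((9 + 4)/8) = 1.
  m_4 = 8*1 - 4 = 4, d_4 = (88 - 4^2)/8 = 72/8 = 9, a_4 = floor((9 + 4)/9) = 1.
  m_5 = 9*1 - 4 = 5, d_5 = (88 - 5^2)/9 = 63/9 = 7, a_5 = floor((9 + 5)/7) = 2.
  m_6 = 7*2 - 5 = 9, d_6 = (88 - 9^2)/7 = 7/7 = 1, a_6 = floor((9 + 9)/1) = 18.
  m_7 = 1*18 - 9 = 9, d_7 = (88 - 9^2)/1 = 7/1 = 7: (m_7, d_7) = (m_1, d_1) = (9, 7), so from here the quotients repeat a_1, ..., a_6; the period length is 6.
Hence the expansion of sqrt(88) is a_0 = 9 followed by the repeating block 2, 1, 1, 1, 2, 18 (period 6).

[9; (2, 1, 1, 1, 2, 18)]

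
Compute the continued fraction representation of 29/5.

[5; 1, 4]

Run the Euclidean algorithm on 29 and 5; the successive quotients are the partial quotients a_0, a_1, ... (each step inverts the fractional part left over by the previous one):
  29 = 5*5 + 4, so a_0 = 5.
  5 = 1*4 + 1, so a_1 = 1.
  4 = 4*1 + 0, so a_2 = 4.
The remainder reaches 0 after 3 divisions, so the expansion has 3 partial quotients, read off in order.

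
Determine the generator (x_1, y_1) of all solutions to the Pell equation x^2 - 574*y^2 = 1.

First expand sqrt(574) as a continued fraction. With x_i = (sqrt(574) + m_i)/d_i and (m_0, d_0) = (0, 1): a_0 = floor(sqrt(574)) = 23, since 23^2 = 529 <= 574 < 576 = 24^2.
Iterate m_{i+1} = d_i*a_i - m_i, d_{i+1} = (574 - m_{i+1}^2)/d_i, a_{i+1} = floor((a_0 + m_{i+1})/d_{i+1}):
  m_1 = 1*23 - 0 = 23, d_1 = (574 - 23^2)/1 = 45/1 = 45, a_1 = floor((23 + 23)/45) = 1.
  m_2 = 45*1 - 23 = 22, d_2 = (574 - 22^2)/45 = 90/45 = 2, a_2 = floor((23 + 22)/2) = 22.
  m_3 = 2*22 - 22 = 22, d_3 = (574 - 22^2)/2 = 90/2 = 45, a_3 = floor((23 + 22)/45) = 1.
  m_4 = 45*1 - 22 = 23, d_4 = (574 - 23^2)/45 = 45/45 = 1, a_4 = floor((23 + 23)/1) = 46.
  m_5 = 1*46 - 23 = 23, d_5 = (574 - 23^2)/1 = 45/1 = 45: (m_5, d_5) = (m_1, d_1) = (23, 45), so from here the quotients repeat a_1, ..., a_4; the period length is 4.
So sqrt(574) = [23; (1, 22, 1, 46)] with period length k = 4.
k is even, so the fundamental solution of x^2 - 574y^2 = 1 is (p_{k-1}, q_{k-1}) = (p_3, q_3); compute convergents through index 3.
Convergents (p_i = a_i*p_{i-1} + p_{i-2}, q_i = a_i*q_{i-1} + q_{i-2} with p_{-2}=0, p_{-1}=1, q_{-2}=1, q_{-1}=0):
  i=0: a_0=23, p_0 = 23*1 + 0 = 23, q_0 = 23*0 + 1 = 1.
  i=1: a_1=1, p_1 = 1*23 + 1 = 24, q_1 = 1*1 + 0 = 1.
  i=2: a_2=22, p_2 = 22*24 + 23 = 551, q_2 = 22*1 + 1 = 23.
  i=3: a_3=1, p_3 = 1*551 + 24 = 575, q_3 = 1*23 + 1 = 24.
Check: 575^2 - 574*24^2 = 330625 - 330624 = 1, so (x, y) = (575, 24) solves the equation, and by the theorem it is the least positive solution.

(x, y) = (575, 24)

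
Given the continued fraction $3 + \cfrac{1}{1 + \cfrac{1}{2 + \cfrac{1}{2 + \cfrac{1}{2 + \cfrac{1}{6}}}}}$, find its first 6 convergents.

Using the convergent recurrence p_i = a_i*p_{i-1} + p_{i-2}, q_i = a_i*q_{i-1} + q_{i-2} with p_{-2}=0, p_{-1}=1, q_{-2}=1, q_{-1}=0:
  i=0: a_0=3, p_0 = 3*1 + 0 = 3, q_0 = 3*0 + 1 = 1.
  i=1: a_1=1, p_1 = 1*3 + 1 = 4, q_1 = 1*1 + 0 = 1.
  i=2: a_2=2, p_2 = 2*4 + 3 = 11, q_2 = 2*1 + 1 = 3.
  i=3: a_3=2, p_3 = 2*11 + 4 = 26, q_3 = 2*3 + 1 = 7.
  i=4: a_4=2, p_4 = 2*26 + 11 = 63, q_4 = 2*7 + 3 = 17.
  i=5: a_5=6, p_5 = 6*63 + 26 = 404, q_5 = 6*17 + 7 = 109.

3/1, 4/1, 11/3, 26/7, 63/17, 404/109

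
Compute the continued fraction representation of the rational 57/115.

Run the Euclidean algorithm on 57 and 115; the successive quotients are the partial quotients a_0, a_1, ... (each step inverts the fractional part left over by the previous one):
  57 = 0*115 + 57, so a_0 = 0.
  115 = 2*57 + 1, so a_1 = 2.
  57 = 57*1 + 0, so a_2 = 57.
The remainder reaches 0 after 3 divisions, so the expansion has 3 partial quotients, read off in order.

[0; 2, 57]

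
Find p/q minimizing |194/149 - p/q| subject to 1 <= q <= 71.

Expand x = 194/149 as a continued fraction with the Euclidean algorithm:
  194 = 1*149 + 45, so a_0 = 1.
  149 = 3*45 + 14, so a_1 = 3.
  45 = 3*14 + 3, so a_2 = 3.
  14 = 4*3 + 2, so a_3 = 4.
  3 = 1*2 + 1, so a_4 = 1.
  2 = 2*1 + 0, so a_5 = 2.
so x = [1; 3, 3, 4, 1, 2].
Convergents (p_i = a_i*p_{i-1} + p_{i-2}, q_i = a_i*q_{i-1} + q_{i-2} with p_{-2}=0, p_{-1}=1, q_{-2}=1, q_{-1}=0), until the denominator exceeds 71:
  i=0: a_0=1, p_0 = 1*1 + 0 = 1, q_0 = 1*0 + 1 = 1.
  i=1: a_1=3, p_1 = 3*1 + 1 = 4, q_1 = 3*1 + 0 = 3.
  i=2: a_2=3, p_2 = 3*4 + 1 = 13, q_2 = 3*3 + 1 = 10.
  i=3: a_3=4, p_3 = 4*13 + 4 = 56, q_3 = 4*10 + 3 = 43.
  i=4: a_4=1, p_4 = 1*56 + 13 = 69, q_4 = 1*43 + 10 = 53.
  i=5: a_5=2, p_5 = 2*69 + 56 = 194, q_5 = 2*53 + 43 = 149.
q_5 = 149 > 71, so the last convergent with denominator <= 71 is p_4/q_4 = 69/53.
The closest fraction with denominator <= 71 is either p_4/q_4 or the intermediate fraction (k*p_4 + p_3)/(k*q_4 + q_3) with the largest k >= 1 whose denominator stays <= 71; these approach x as k grows, and every other convergent or intermediate fraction in range is farther away.
Largest k: floor((71 - q_3)/q_4) = floor((71 - 43)/53) = 0.
Since k = 0, no intermediate fraction beyond p_4/q_4 has denominator <= 71, so the convergent 69/53 is the closest (its error is |194*53 - 69*149|/(149*53) = 1/7897).

69/53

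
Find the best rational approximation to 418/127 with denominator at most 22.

56/17

Expand x = 418/127 as a continued fraction with the Euclidean algorithm:
  418 = 3*127 + 37, so a_0 = 3.
  127 = 3*37 + 16, so a_1 = 3.
  37 = 2*16 + 5, so a_2 = 2.
  16 = 3*5 + 1, so a_3 = 3.
  5 = 5*1 + 0, so a_4 = 5.
so x = [3; 3, 2, 3, 5].
Convergents (p_i = a_i*p_{i-1} + p_{i-2}, q_i = a_i*q_{i-1} + q_{i-2} with p_{-2}=0, p_{-1}=1, q_{-2}=1, q_{-1}=0), until the denominator exceeds 22:
  i=0: a_0=3, p_0 = 3*1 + 0 = 3, q_0 = 3*0 + 1 = 1.
  i=1: a_1=3, p_1 = 3*3 + 1 = 10, q_1 = 3*1 + 0 = 3.
  i=2: a_2=2, p_2 = 2*10 + 3 = 23, q_2 = 2*3 + 1 = 7.
  i=3: a_3=3, p_3 = 3*23 + 10 = 79, q_3 = 3*7 + 3 = 24.
q_3 = 24 > 22, so the last convergent with denominator <= 22 is p_2/q_2 = 23/7.
The closest fraction with denominator <= 22 is either p_2/q_2 or the intermediate fraction (k*p_2 + p_1)/(k*q_2 + q_1) with the largest k >= 1 whose denominator stays <= 22; these approach x as k grows, and every other convergent or intermediate fraction in range is farther away.
Largest k: floor((22 - q_1)/q_2) = floor((22 - 3)/7) = 2.
That gives (2*23 + 10)/(2*7 + 3) = 56/17.
Compare the errors: |x - 23/7| = |418*7 - 23*127|/(127*7) = 5/889, and |x - 56/17| = |418*17 - 56*127|/(127*17) = 6/2159.
Cross-multiplying, 6*889 = 5334 < 10795 = 5*2159, so 6/2159 is smaller: the intermediate fraction 56/17 is closer to x than 23/7.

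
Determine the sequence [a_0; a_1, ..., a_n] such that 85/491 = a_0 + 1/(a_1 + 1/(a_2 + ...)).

Run the Euclidean algorithm on 85 and 491; the successive quotients are the partial quotients a_0, a_1, ... (each step inverts the fractional part left over by the previous one):
  85 = 0*491 + 85, so a_0 = 0.
  491 = 5*85 + 66, so a_1 = 5.
  85 = 1*66 + 19, so a_2 = 1.
  66 = 3*19 + 9, so a_3 = 3.
  19 = 2*9 + 1, so a_4 = 2.
  9 = 9*1 + 0, so a_5 = 9.
The remainder reaches 0 after 6 divisions, so the expansion has 6 partial quotients, read off in order.

[0; 5, 1, 3, 2, 9]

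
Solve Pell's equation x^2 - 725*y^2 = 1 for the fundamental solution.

(x, y) = (9801, 364)

First expand sqrt(725) as a continued fraction. With x_i = (sqrt(725) + m_i)/d_i and (m_0, d_0) = (0, 1): a_0 = floor(sqrt(725)) = 26, since 26^2 = 676 <= 725 < 729 = 27^2.
Iterate m_{i+1} = d_i*a_i - m_i, d_{i+1} = (725 - m_{i+1}^2)/d_i, a_{i+1} = floor((a_0 + m_{i+1})/d_{i+1}):
  m_1 = 1*26 - 0 = 26, d_1 = (725 - 26^2)/1 = 49/1 = 49, a_1 = floor((26 + 26)/49) = 1.
  m_2 = 49*1 - 26 = 23, d_2 = (725 - 23^2)/49 = 196/49 = 4, a_2 = floor((26 + 23)/4) = 12.
  m_3 = 4*12 - 23 = 25, d_3 = (725 - 25^2)/4 = 100/4 = 25, a_3 = floor((26 + 25)/25) = 2.
  m_4 = 25*2 - 25 = 25, d_4 = (725 - 25^2)/25 = 100/25 = 4, a_4 = floor((26 + 25)/4) = 12.
  m_5 = 4*12 - 25 = 23, d_5 = (725 - 23^2)/4 = 196/4 = 49, a_5 = floor((26 + 23)/49) = 1.
  m_6 = 49*1 - 23 = 26, d_6 = (725 - 26^2)/49 = 49/49 = 1, a_6 = floor((26 + 26)/1) = 52.
  m_7 = 1*52 - 26 = 26, d_7 = (725 - 26^2)/1 = 49/1 = 49: (m_7, d_7) = (m_1, d_1) = (26, 49), so from here the quotients repeat a_1, ..., a_6; the period length is 6.
So sqrt(725) = [26; (1, 12, 2, 12, 1, 52)] with period length k = 6.
k is even, so the fundamental solution of x^2 - 725y^2 = 1 is (p_{k-1}, q_{k-1}) = (p_5, q_5); compute convergents through index 5.
Convergents (p_i = a_i*p_{i-1} + p_{i-2}, q_i = a_i*q_{i-1} + q_{i-2} with p_{-2}=0, p_{-1}=1, q_{-2}=1, q_{-1}=0):
  i=0: a_0=26, p_0 = 26*1 + 0 = 26, q_0 = 26*0 + 1 = 1.
  i=1: a_1=1, p_1 = 1*26 + 1 = 27, q_1 = 1*1 + 0 = 1.
  i=2: a_2=12, p_2 = 12*27 + 26 = 350, q_2 = 12*1 + 1 = 13.
  i=3: a_3=2, p_3 = 2*350 + 27 = 727, q_3 = 2*13 + 1 = 27.
  i=4: a_4=12, p_4 = 12*727 + 350 = 9074, q_4 = 12*27 + 13 = 337.
  i=5: a_5=1, p_5 = 1*9074 + 727 = 9801, q_5 = 1*337 + 27 = 364.
Check: 9801^2 - 725*364^2 = 96059601 - 96059600 = 1, so (x, y) = (9801, 364) solves the equation, and by the theorem it is the least positive solution.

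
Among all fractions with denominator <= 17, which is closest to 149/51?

Expand x = 149/51 as a continued fraction with the Euclidean algorithm:
  149 = 2*51 + 47, so a_0 = 2.
  51 = 1*47 + 4, so a_1 = 1.
  47 = 11*4 + 3, so a_2 = 11.
  4 = 1*3 + 1, so a_3 = 1.
  3 = 3*1 + 0, so a_4 = 3.
so x = [2; 1, 11, 1, 3].
Convergents (p_i = a_i*p_{i-1} + p_{i-2}, q_i = a_i*q_{i-1} + q_{i-2} with p_{-2}=0, p_{-1}=1, q_{-2}=1, q_{-1}=0), until the denominator exceeds 17:
  i=0: a_0=2, p_0 = 2*1 + 0 = 2, q_0 = 2*0 + 1 = 1.
  i=1: a_1=1, p_1 = 1*2 + 1 = 3, q_1 = 1*1 + 0 = 1.
  i=2: a_2=11, p_2 = 11*3 + 2 = 35, q_2 = 11*1 + 1 = 12.
  i=3: a_3=1, p_3 = 1*35 + 3 = 38, q_3 = 1*12 + 1 = 13.
  i=4: a_4=3, p_4 = 3*38 + 35 = 149, q_4 = 3*13 + 12 = 51.
q_4 = 51 > 17, so the last convergent with denominator <= 17 is p_3/q_3 = 38/13.
The closest fraction with denominator <= 17 is either p_3/q_3 or the intermediate fraction (k*p_3 + p_2)/(k*q_3 + q_2) with the largest k >= 1 whose denominator stays <= 17; these approach x as k grows, and every other convergent or intermediate fraction in range is farther away.
Largest k: floor((17 - q_2)/q_3) = floor((17 - 12)/13) = 0.
Since k = 0, no intermediate fraction beyond p_3/q_3 has denominator <= 17, so the convergent 38/13 is the closest (its error is |149*13 - 38*51|/(51*13) = 1/663).

38/13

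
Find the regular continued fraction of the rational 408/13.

Run the Euclidean algorithm on 408 and 13; the successive quotients are the partial quotients a_0, a_1, ... (each step inverts the fractional part left over by the previous one):
  408 = 31*13 + 5, so a_0 = 31.
  13 = 2*5 + 3, so a_1 = 2.
  5 = 1*3 + 2, so a_2 = 1.
  3 = 1*2 + 1, so a_3 = 1.
  2 = 2*1 + 0, so a_4 = 2.
The remainder reaches 0 after 5 divisions, so the expansion has 5 partial quotients, read off in order.

[31; 2, 1, 1, 2]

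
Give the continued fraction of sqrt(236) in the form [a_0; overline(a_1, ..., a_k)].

[15; overline(2, 1, 3, 5, 1, 6, 1, 5, 3, 1, 2, 30)]

Write x_i = (sqrt(236) + m_i)/d_i with (m_0, d_0) = (0, 1). a_0 = floor(sqrt(236)) = 15, since 15^2 = 225 <= 236 < 256 = 16^2.
Iterate m_{i+1} = d_i*a_i - m_i, d_{i+1} = (236 - m_{i+1}^2)/d_i, a_{i+1} = floor((a_0 + m_{i+1})/d_{i+1}):
  m_1 = 1*15 - 0 = 15, d_1 = (236 - 15^2)/1 = 11/1 = 11, a_1 = floor((15 + 15)/11) = 2.
  m_2 = 11*2 - 15 = 7, d_2 = (236 - 7^2)/11 = 187/11 = 17, a_2 = floor((15 + 7)/17) = 1.
  m_3 = 17*1 - 7 = 10, d_3 = (236 - 10^2)/17 = 136/17 = 8, a_3 = floor((15 + 10)/8) = 3.
  m_4 = 8*3 - 10 = 14, d_4 = (236 - 14^2)/8 = 40/8 = 5, a_4 = floor((15 + 14)/5) = 5.
  m_5 = 5*5 - 14 = 11, d_5 = (236 - 11^2)/5 = 115/5 = 23, a_5 = floor((15 + 11)/23) = 1.
  m_6 = 23*1 - 11 = 12, d_6 = (236 - 12^2)/23 = 92/23 = 4, a_6 = floor((15 + 12)/4) = 6.
  m_7 = 4*6 - 12 = 12, d_7 = (236 - 12^2)/4 = 92/4 = 23, a_7 = floor((15 + 12)/23) = 1.
  m_8 = 23*1 - 12 = 11, d_8 = (236 - 11^2)/23 = 115/23 = 5, a_8 = floor((15 + 11)/5) = 5.
  m_9 = 5*5 - 11 = 14, d_9 = (236 - 14^2)/5 = 40/5 = 8, a_9 = floor((15 + 14)/8) = 3.
  m_10 = 8*3 - 14 = 10, d_10 = (236 - 10^2)/8 = 136/8 = 17, a_10 = floor((15 + 10)/17) = 1.
  m_11 = 17*1 - 10 = 7, d_11 = (236 - 7^2)/17 = 187/17 = 11, a_11 = floor((15 + 7)/11) = 2.
  m_12 = 11*2 - 7 = 15, d_12 = (236 - 15^2)/11 = 11/11 = 1, a_12 = floor((15 + 15)/1) = 30.
  m_13 = 1*30 - 15 = 15, d_13 = (236 - 15^2)/1 = 11/1 = 11: (m_13, d_13) = (m_1, d_1) = (15, 11), so from here the quotients repeat a_1, ..., a_12; the period length is 12.
Hence the expansion of sqrt(236) is a_0 = 15 followed by the repeating block 2, 1, 3, 5, 1, 6, 1, 5, 3, 1, 2, 30 (period 12).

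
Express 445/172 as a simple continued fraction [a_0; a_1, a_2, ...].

Run the Euclidean algorithm on 445 and 172; the successive quotients are the partial quotients a_0, a_1, ... (each step inverts the fractional part left over by the previous one):
  445 = 2*172 + 101, so a_0 = 2.
  172 = 1*101 + 71, so a_1 = 1.
  101 = 1*71 + 30, so a_2 = 1.
  71 = 2*30 + 11, so a_3 = 2.
  30 = 2*11 + 8, so a_4 = 2.
  11 = 1*8 + 3, so a_5 = 1.
  8 = 2*3 + 2, so a_6 = 2.
  3 = 1*2 + 1, so a_7 = 1.
  2 = 2*1 + 0, so a_8 = 2.
The remainder reaches 0 after 9 divisions, so the expansion has 9 partial quotients, read off in order.

[2; 1, 1, 2, 2, 1, 2, 1, 2]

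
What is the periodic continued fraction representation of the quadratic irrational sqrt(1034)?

[32; (6, 2, 2, 2, 6, 64)]

Write x_i = (sqrt(1034) + m_i)/d_i with (m_0, d_0) = (0, 1). a_0 = floor(sqrt(1034)) = 32, since 32^2 = 1024 <= 1034 < 1089 = 33^2.
Iterate m_{i+1} = d_i*a_i - m_i, d_{i+1} = (1034 - m_{i+1}^2)/d_i, a_{i+1} = floor((a_0 + m_{i+1})/d_{i+1}):
  m_1 = 1*32 - 0 = 32, d_1 = (1034 - 32^2)/1 = 10/1 = 10, a_1 = floor((32 + 32)/10) = 6.
  m_2 = 10*6 - 32 = 28, d_2 = (1034 - 28^2)/10 = 250/10 = 25, a_2 = floor((32 + 28)/25) = 2.
  m_3 = 25*2 - 28 = 22, d_3 = (1034 - 22^2)/25 = 550/25 = 22, a_3 = floor((32 + 22)/22) = 2.
  m_4 = 22*2 - 22 = 22, d_4 = (1034 - 22^2)/22 = 550/22 = 25, a_4 = floor((32 + 22)/25) = 2.
  m_5 = 25*2 - 22 = 28, d_5 = (1034 - 28^2)/25 = 250/25 = 10, a_5 = floor((32 + 28)/10) = 6.
  m_6 = 10*6 - 28 = 32, d_6 = (1034 - 32^2)/10 = 10/10 = 1, a_6 = floor((32 + 32)/1) = 64.
  m_7 = 1*64 - 32 = 32, d_7 = (1034 - 32^2)/1 = 10/1 = 10: (m_7, d_7) = (m_1, d_1) = (32, 10), so from here the quotients repeat a_1, ..., a_6; the period length is 6.
Hence the expansion of sqrt(1034) is a_0 = 32 followed by the repeating block 6, 2, 2, 2, 6, 64 (period 6).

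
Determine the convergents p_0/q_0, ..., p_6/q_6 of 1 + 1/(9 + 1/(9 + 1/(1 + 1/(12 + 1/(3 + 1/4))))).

1/1, 10/9, 91/82, 101/91, 1303/1174, 4010/3613, 17343/15626

Using the convergent recurrence p_i = a_i*p_{i-1} + p_{i-2}, q_i = a_i*q_{i-1} + q_{i-2} with p_{-2}=0, p_{-1}=1, q_{-2}=1, q_{-1}=0:
  i=0: a_0=1, p_0 = 1*1 + 0 = 1, q_0 = 1*0 + 1 = 1.
  i=1: a_1=9, p_1 = 9*1 + 1 = 10, q_1 = 9*1 + 0 = 9.
  i=2: a_2=9, p_2 = 9*10 + 1 = 91, q_2 = 9*9 + 1 = 82.
  i=3: a_3=1, p_3 = 1*91 + 10 = 101, q_3 = 1*82 + 9 = 91.
  i=4: a_4=12, p_4 = 12*101 + 91 = 1303, q_4 = 12*91 + 82 = 1174.
  i=5: a_5=3, p_5 = 3*1303 + 101 = 4010, q_5 = 3*1174 + 91 = 3613.
  i=6: a_6=4, p_6 = 4*4010 + 1303 = 17343, q_6 = 4*3613 + 1174 = 15626.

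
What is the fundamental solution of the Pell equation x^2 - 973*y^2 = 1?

(x, y) = (903223, 28956)

First expand sqrt(973) as a continued fraction. With x_i = (sqrt(973) + m_i)/d_i and (m_0, d_0) = (0, 1): a_0 = floor(sqrt(973)) = 31, since 31^2 = 961 <= 973 < 1024 = 32^2.
Iterate m_{i+1} = d_i*a_i - m_i, d_{i+1} = (973 - m_{i+1}^2)/d_i, a_{i+1} = floor((a_0 + m_{i+1})/d_{i+1}):
  m_1 = 1*31 - 0 = 31, d_1 = (973 - 31^2)/1 = 12/1 = 12, a_1 = floor((31 + 31)/12) = 5.
  m_2 = 12*5 - 31 = 29, d_2 = (973 - 29^2)/12 = 132/12 = 11, a_2 = floor((31 + 29)/11) = 5.
  m_3 = 11*5 - 29 = 26, d_3 = (973 - 26^2)/11 = 297/11 = 27, a_3 = floor((31 + 26)/27) = 2.
  m_4 = 27*2 - 26 = 28, d_4 = (973 - 28^2)/27 = 189/27 = 7, a_4 = floor((31 + 28)/7) = 8.
  m_5 = 7*8 - 28 = 28, d_5 = (973 - 28^2)/7 = 189/7 = 27, a_5 = floor((31 + 28)/27) = 2.
  m_6 = 27*2 - 28 = 26, d_6 = (973 - 26^2)/27 = 297/27 = 11, a_6 = floor((31 + 26)/11) = 5.
  m_7 = 11*5 - 26 = 29, d_7 = (973 - 29^2)/11 = 132/11 = 12, a_7 = floor((31 + 29)/12) = 5.
  m_8 = 12*5 - 29 = 31, d_8 = (973 - 31^2)/12 = 12/12 = 1, a_8 = floor((31 + 31)/1) = 62.
  m_9 = 1*62 - 31 = 31, d_9 = (973 - 31^2)/1 = 12/1 = 12: (m_9, d_9) = (m_1, d_1) = (31, 12), so from here the quotients repeat a_1, ..., a_8; the period length is 8.
So sqrt(973) = [31; (5, 5, 2, 8, 2, 5, 5, 62)] with period length k = 8.
k is even, so the fundamental solution of x^2 - 973y^2 = 1 is (p_{k-1}, q_{k-1}) = (p_7, q_7); compute convergents through index 7.
Convergents (p_i = a_i*p_{i-1} + p_{i-2}, q_i = a_i*q_{i-1} + q_{i-2} with p_{-2}=0, p_{-1}=1, q_{-2}=1, q_{-1}=0):
  i=0: a_0=31, p_0 = 31*1 + 0 = 31, q_0 = 31*0 + 1 = 1.
  i=1: a_1=5, p_1 = 5*31 + 1 = 156, q_1 = 5*1 + 0 = 5.
  i=2: a_2=5, p_2 = 5*156 + 31 = 811, q_2 = 5*5 + 1 = 26.
  i=3: a_3=2, p_3 = 2*811 + 156 = 1778, q_3 = 2*26 + 5 = 57.
  i=4: a_4=8, p_4 = 8*1778 + 811 = 15035, q_4 = 8*57 + 26 = 482.
  i=5: a_5=2, p_5 = 2*15035 + 1778 = 31848, q_5 = 2*482 + 57 = 1021.
  i=6: a_6=5, p_6 = 5*31848 + 15035 = 174275, q_6 = 5*1021 + 482 = 5587.
  i=7: a_7=5, p_7 = 5*174275 + 31848 = 903223, q_7 = 5*5587 + 1021 = 28956.
Check: 903223^2 - 973*28956^2 = 815811787729 - 815811787728 = 1, so (x, y) = (903223, 28956) solves the equation, and by the theorem it is the least positive solution.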